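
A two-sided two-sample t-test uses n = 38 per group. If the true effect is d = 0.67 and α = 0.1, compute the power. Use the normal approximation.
Power ≈ 0.90

Power calculation (two-sample t-test, normal approximation):
z_β = d · √(n/2) - z_{α/2}
z_β = 0.67 · √(38/2) - 1.645
z_β = 0.67 · 4.359 - 1.645
z_β = 1.276

Power = Φ(z_β) = Φ(1.276) ≈ 0.899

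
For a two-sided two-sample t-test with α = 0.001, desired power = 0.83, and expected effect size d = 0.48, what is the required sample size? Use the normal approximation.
n = 157 per group

Sample size formula (two-sample t-test, normal approximation):
n = 2 · ((z_{α/2} + z_β) / d)²

z_{α/2} = 3.291 (for α = 0.001, two-sided)
z_β = 0.954 (for power = 0.83)
d = 0.48

n = 2 · ((3.291 + 0.954) / 0.48)²
n = 2 · (8.844)²
n ≈ 156.43
Round up to the next whole number: n = 157 per group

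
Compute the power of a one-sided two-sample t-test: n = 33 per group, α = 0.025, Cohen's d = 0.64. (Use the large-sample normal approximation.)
Power ≈ 0.74

Power calculation (two-sample t-test, normal approximation):
z_β = d · √(n/2) - z_α
z_β = 0.64 · √(33/2) - 1.960
z_β = 0.64 · 4.062 - 1.960
z_β = 0.640

Power = Φ(z_β) = Φ(0.640) ≈ 0.739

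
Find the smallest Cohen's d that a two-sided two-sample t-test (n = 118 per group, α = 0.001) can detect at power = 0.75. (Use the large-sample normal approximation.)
d ≈ 0.52

Minimum detectable effect (two-sample t-test, normal approximation):
d = (z_{α/2} + z_β) / √(n/2)
d = (3.291 + 0.674) / √(118/2)
d = 3.965 / 7.681
d ≈ 0.52

By Cohen's convention (0.2 small / 0.5 medium / 0.8 large): medium effect.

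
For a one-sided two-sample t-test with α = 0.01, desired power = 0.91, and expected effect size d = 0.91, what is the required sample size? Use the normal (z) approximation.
n = 33 per group

Sample size formula (two-sample t-test, normal approximation):
n = 2 · ((z_α + z_β) / d)²

z_α = 2.326 (for α = 0.01, one-sided)
z_β = 1.341 (for power = 0.91)
d = 0.91

n = 2 · ((2.326 + 1.341) / 0.91)²
n = 2 · (4.030)²
n ≈ 32.48
Round up to the next whole number: n = 33 per group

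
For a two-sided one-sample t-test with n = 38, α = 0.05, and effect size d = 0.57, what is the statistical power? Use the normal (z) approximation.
Power ≈ 0.94

Power calculation (one-sample t-test, normal approximation):
z_β = d · √n - z_{α/2}
z_β = 0.57 · √38 - 1.960
z_β = 0.57 · 6.164 - 1.960
z_β = 1.554

Power = Φ(z_β) = Φ(1.554) ≈ 0.940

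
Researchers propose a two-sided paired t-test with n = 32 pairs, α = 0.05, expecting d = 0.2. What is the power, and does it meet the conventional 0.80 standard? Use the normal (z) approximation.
Power ≈ 0.20; the study is underpowered (power < 0.80)

Power calculation (paired t-test, normal approximation):
z_β = d · √n - z_{α/2}
z_β = 0.2 · √32 - 1.960
z_β = 0.2 · 5.657 - 1.960
z_β = -0.829

Power = Φ(z_β) = Φ(-0.829) ≈ 0.204

Effect size d = 0.2 is small by Cohen's convention (0.2/0.5/0.8).

Threshold: power ≥ 0.80 is conventionally adequate.
Power ≈ 0.20 → the study is underpowered (power < 0.80).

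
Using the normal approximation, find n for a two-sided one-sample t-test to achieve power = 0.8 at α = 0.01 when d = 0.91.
n = 15

Sample size formula (one-sample t-test, normal approximation):
n = ((z_{α/2} + z_β) / d)²

z_{α/2} = 2.576 (for α = 0.01, two-sided)
z_β = 0.842 (for power = 0.8)
d = 0.91

n = ((2.576 + 0.842) / 0.91)²
n = (3.756)²
n ≈ 14.11
Round up to the next whole number: n = 15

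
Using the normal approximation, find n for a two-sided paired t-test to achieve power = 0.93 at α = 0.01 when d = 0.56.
n = 53 pairs

Sample size formula (paired t-test, normal approximation):
n = ((z_{α/2} + z_β) / d)²

z_{α/2} = 2.576 (for α = 0.01, two-sided)
z_β = 1.476 (for power = 0.93)
d = 0.56

n = ((2.576 + 1.476) / 0.56)²
n = (7.236)²
n ≈ 52.36
Round up to the next whole number: n = 53 pairs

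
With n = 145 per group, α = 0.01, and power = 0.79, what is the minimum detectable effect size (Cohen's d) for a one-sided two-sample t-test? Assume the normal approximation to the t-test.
d ≈ 0.37

Minimum detectable effect (two-sample t-test, normal approximation):
d = (z_α + z_β) / √(n/2)
d = (2.326 + 0.806) / √(145/2)
d = 3.133 / 8.515
d ≈ 0.37

By Cohen's convention (0.2 small / 0.5 medium / 0.8 large): small effect.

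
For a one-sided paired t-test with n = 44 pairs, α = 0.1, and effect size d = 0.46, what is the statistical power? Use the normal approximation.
Power ≈ 0.96

Power calculation (paired t-test, normal approximation):
z_β = d · √n - z_α
z_β = 0.46 · √44 - 1.282
z_β = 0.46 · 6.633 - 1.282
z_β = 1.770

Power = Φ(z_β) = Φ(1.770) ≈ 0.962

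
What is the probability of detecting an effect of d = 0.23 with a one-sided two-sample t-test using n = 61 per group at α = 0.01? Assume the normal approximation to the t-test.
Power ≈ 0.15

Power calculation (two-sample t-test, normal approximation):
z_β = d · √(n/2) - z_α
z_β = 0.23 · √(61/2) - 2.326
z_β = 0.23 · 5.523 - 2.326
z_β = -1.056

Power = Φ(z_β) = Φ(-1.056) ≈ 0.145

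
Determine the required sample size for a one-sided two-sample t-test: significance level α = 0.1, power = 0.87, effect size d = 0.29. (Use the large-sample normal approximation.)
n = 138 per group

Sample size formula (two-sample t-test, normal approximation):
n = 2 · ((z_α + z_β) / d)²

z_α = 1.282 (for α = 0.1, one-sided)
z_β = 1.126 (for power = 0.87)
d = 0.29

n = 2 · ((1.282 + 1.126) / 0.29)²
n = 2 · (8.303)²
n ≈ 137.88
Round up to the next whole number: n = 138 per group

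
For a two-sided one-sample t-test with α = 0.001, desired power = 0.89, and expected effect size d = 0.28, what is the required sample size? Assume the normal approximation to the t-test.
n = 261

Sample size formula (one-sample t-test, normal approximation):
n = ((z_{α/2} + z_β) / d)²

z_{α/2} = 3.291 (for α = 0.001, two-sided)
z_β = 1.227 (for power = 0.89)
d = 0.28

n = ((3.291 + 1.227) / 0.28)²
n = (16.136)²
n ≈ 260.37
Round up to the next whole number: n = 261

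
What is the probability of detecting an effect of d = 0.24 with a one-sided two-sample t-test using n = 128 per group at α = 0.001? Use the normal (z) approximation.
Power ≈ 0.12

Power calculation (two-sample t-test, normal approximation):
z_β = d · √(n/2) - z_α
z_β = 0.24 · √(128/2) - 3.090
z_β = 0.24 · 8.000 - 3.090
z_β = -1.170

Power = Φ(z_β) = Φ(-1.170) ≈ 0.121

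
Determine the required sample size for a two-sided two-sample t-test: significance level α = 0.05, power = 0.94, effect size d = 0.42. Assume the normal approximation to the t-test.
n = 141 per group

Sample size formula (two-sample t-test, normal approximation):
n = 2 · ((z_{α/2} + z_β) / d)²

z_{α/2} = 1.960 (for α = 0.05, two-sided)
z_β = 1.555 (for power = 0.94)
d = 0.42

n = 2 · ((1.960 + 1.555) / 0.42)²
n = 2 · (8.369)²
n ≈ 140.08
Round up to the next whole number: n = 141 per group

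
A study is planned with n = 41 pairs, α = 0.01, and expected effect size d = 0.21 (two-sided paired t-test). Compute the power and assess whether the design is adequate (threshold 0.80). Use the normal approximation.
Power ≈ 0.11; the study is underpowered (power < 0.80)

Power calculation (paired t-test, normal approximation):
z_β = d · √n - z_{α/2}
z_β = 0.21 · √41 - 2.576
z_β = 0.21 · 6.403 - 2.576
z_β = -1.231

Power = Φ(z_β) = Φ(-1.231) ≈ 0.109

Effect size d = 0.21 is small by Cohen's convention (0.2/0.5/0.8).

Threshold: power ≥ 0.80 is conventionally adequate.
Power ≈ 0.11 → the study is underpowered (power < 0.80).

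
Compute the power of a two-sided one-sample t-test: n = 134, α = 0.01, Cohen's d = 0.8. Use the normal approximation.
Power ≈ 1.00

Power calculation (one-sample t-test, normal approximation):
z_β = d · √n - z_{α/2}
z_β = 0.8 · √134 - 2.576
z_β = 0.8 · 11.576 - 2.576
z_β = 6.685

Power = Φ(z_β) = Φ(6.685) ≈ 1.000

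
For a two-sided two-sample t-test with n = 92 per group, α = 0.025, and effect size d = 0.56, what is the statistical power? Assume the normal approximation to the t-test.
Power ≈ 0.94

Power calculation (two-sample t-test, normal approximation):
z_β = d · √(n/2) - z_{α/2}
z_β = 0.56 · √(92/2) - 2.241
z_β = 0.56 · 6.782 - 2.241
z_β = 1.557

Power = Φ(z_β) = Φ(1.557) ≈ 0.940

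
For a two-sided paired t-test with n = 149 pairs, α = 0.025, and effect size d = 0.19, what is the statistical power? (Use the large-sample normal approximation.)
Power ≈ 0.53

Power calculation (paired t-test, normal approximation):
z_β = d · √n - z_{α/2}
z_β = 0.19 · √149 - 2.241
z_β = 0.19 · 12.207 - 2.241
z_β = 0.078

Power = Φ(z_β) = Φ(0.078) ≈ 0.531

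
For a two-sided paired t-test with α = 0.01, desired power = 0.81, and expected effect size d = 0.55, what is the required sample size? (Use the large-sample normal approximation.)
n = 40 pairs

Sample size formula (paired t-test, normal approximation):
n = ((z_{α/2} + z_β) / d)²

z_{α/2} = 2.576 (for α = 0.01, two-sided)
z_β = 0.878 (for power = 0.81)
d = 0.55

n = ((2.576 + 0.878) / 0.55)²
n = (6.280)²
n ≈ 39.44
Round up to the next whole number: n = 40 pairs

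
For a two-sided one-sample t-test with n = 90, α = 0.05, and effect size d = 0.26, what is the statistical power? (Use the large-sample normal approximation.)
Power ≈ 0.69

Power calculation (one-sample t-test, normal approximation):
z_β = d · √n - z_{α/2}
z_β = 0.26 · √90 - 1.960
z_β = 0.26 · 9.487 - 1.960
z_β = 0.507

Power = Φ(z_β) = Φ(0.507) ≈ 0.694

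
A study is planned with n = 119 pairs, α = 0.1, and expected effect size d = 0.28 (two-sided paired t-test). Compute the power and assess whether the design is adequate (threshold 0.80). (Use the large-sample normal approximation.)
Power ≈ 0.92; the study is adequately powered (power ≥ 0.80)

Power calculation (paired t-test, normal approximation):
z_β = d · √n - z_{α/2}
z_β = 0.28 · √119 - 1.645
z_β = 0.28 · 10.909 - 1.645
z_β = 1.410

Power = Φ(z_β) = Φ(1.410) ≈ 0.921

Effect size d = 0.28 is small by Cohen's convention (0.2/0.5/0.8).

Threshold: power ≥ 0.80 is conventionally adequate.
Power ≈ 0.92 → the study is adequately powered (power ≥ 0.80).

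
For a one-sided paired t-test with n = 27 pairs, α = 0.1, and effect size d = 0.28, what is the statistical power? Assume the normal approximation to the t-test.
Power ≈ 0.57

Power calculation (paired t-test, normal approximation):
z_β = d · √n - z_α
z_β = 0.28 · √27 - 1.282
z_β = 0.28 · 5.196 - 1.282
z_β = 0.173

Power = Φ(z_β) = Φ(0.173) ≈ 0.569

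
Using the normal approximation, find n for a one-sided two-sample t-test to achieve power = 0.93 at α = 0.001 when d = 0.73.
n = 79 per group

Sample size formula (two-sample t-test, normal approximation):
n = 2 · ((z_α + z_β) / d)²

z_α = 3.090 (for α = 0.001, one-sided)
z_β = 1.476 (for power = 0.93)
d = 0.73

n = 2 · ((3.090 + 1.476) / 0.73)²
n = 2 · (6.255)²
n ≈ 78.25
Round up to the next whole number: n = 79 per group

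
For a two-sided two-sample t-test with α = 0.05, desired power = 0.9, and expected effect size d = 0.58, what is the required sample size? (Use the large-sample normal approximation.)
n = 63 per group

Sample size formula (two-sample t-test, normal approximation):
n = 2 · ((z_{α/2} + z_β) / d)²

z_{α/2} = 1.960 (for α = 0.05, two-sided)
z_β = 1.282 (for power = 0.9)
d = 0.58

n = 2 · ((1.960 + 1.282) / 0.58)²
n = 2 · (5.590)²
n ≈ 62.50
Round up to the next whole number: n = 63 per group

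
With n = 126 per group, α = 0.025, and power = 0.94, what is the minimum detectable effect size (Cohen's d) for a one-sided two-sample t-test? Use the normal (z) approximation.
d ≈ 0.44

Minimum detectable effect (two-sample t-test, normal approximation):
d = (z_α + z_β) / √(n/2)
d = (1.960 + 1.555) / √(126/2)
d = 3.515 / 7.937
d ≈ 0.44

By Cohen's convention (0.2 small / 0.5 medium / 0.8 large): small effect.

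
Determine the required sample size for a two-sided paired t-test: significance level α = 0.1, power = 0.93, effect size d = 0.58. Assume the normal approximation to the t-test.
n = 29 pairs

Sample size formula (paired t-test, normal approximation):
n = ((z_{α/2} + z_β) / d)²

z_{α/2} = 1.645 (for α = 0.1, two-sided)
z_β = 1.476 (for power = 0.93)
d = 0.58

n = ((1.645 + 1.476) / 0.58)²
n = (5.381)²
n ≈ 28.96
Round up to the next whole number: n = 29 pairs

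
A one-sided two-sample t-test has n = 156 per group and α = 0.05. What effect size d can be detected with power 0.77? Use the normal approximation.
d ≈ 0.27

Minimum detectable effect (two-sample t-test, normal approximation):
d = (z_α + z_β) / √(n/2)
d = (1.645 + 0.739) / √(156/2)
d = 2.384 / 8.832
d ≈ 0.27

By Cohen's convention (0.2 small / 0.5 medium / 0.8 large): small effect.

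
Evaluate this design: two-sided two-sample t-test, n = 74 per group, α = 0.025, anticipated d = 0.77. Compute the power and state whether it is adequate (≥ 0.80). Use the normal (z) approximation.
Power ≈ 0.99; the study is adequately powered (power ≥ 0.80)

Power calculation (two-sample t-test, normal approximation):
z_β = d · √(n/2) - z_{α/2}
z_β = 0.77 · √(74/2) - 2.241
z_β = 0.77 · 6.083 - 2.241
z_β = 2.442

Power = Φ(z_β) = Φ(2.442) ≈ 0.993

Effect size d = 0.77 is medium by Cohen's convention (0.2/0.5/0.8).

Threshold: power ≥ 0.80 is conventionally adequate.
Power ≈ 0.99 → the study is adequately powered (power ≥ 0.80).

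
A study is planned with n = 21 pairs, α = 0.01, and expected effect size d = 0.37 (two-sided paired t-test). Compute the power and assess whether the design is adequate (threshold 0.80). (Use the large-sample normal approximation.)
Power ≈ 0.19; the study is underpowered (power < 0.80)

Power calculation (paired t-test, normal approximation):
z_β = d · √n - z_{α/2}
z_β = 0.37 · √21 - 2.576
z_β = 0.37 · 4.583 - 2.576
z_β = -0.880

Power = Φ(z_β) = Φ(-0.880) ≈ 0.189

Effect size d = 0.37 is small by Cohen's convention (0.2/0.5/0.8).

Threshold: power ≥ 0.80 is conventionally adequate.
Power ≈ 0.19 → the study is underpowered (power < 0.80).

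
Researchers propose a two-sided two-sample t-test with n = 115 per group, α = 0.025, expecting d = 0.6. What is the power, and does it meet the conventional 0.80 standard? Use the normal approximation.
Power ≈ 0.99; the study is adequately powered (power ≥ 0.80)

Power calculation (two-sample t-test, normal approximation):
z_β = d · √(n/2) - z_{α/2}
z_β = 0.6 · √(115/2) - 2.241
z_β = 0.6 · 7.583 - 2.241
z_β = 2.308

Power = Φ(z_β) = Φ(2.308) ≈ 0.990

Effect size d = 0.6 is medium by Cohen's convention (0.2/0.5/0.8).

Threshold: power ≥ 0.80 is conventionally adequate.
Power ≈ 0.99 → the study is adequately powered (power ≥ 0.80).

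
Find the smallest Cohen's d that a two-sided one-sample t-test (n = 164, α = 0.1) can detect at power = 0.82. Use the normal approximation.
d ≈ 0.20

Minimum detectable effect (one-sample t-test, normal approximation):
d = (z_{α/2} + z_β) / √n
d = (1.645 + 0.915) / √164
d = 2.560 / 12.806
d ≈ 0.20

By Cohen's convention (0.2 small / 0.5 medium / 0.8 large): small effect.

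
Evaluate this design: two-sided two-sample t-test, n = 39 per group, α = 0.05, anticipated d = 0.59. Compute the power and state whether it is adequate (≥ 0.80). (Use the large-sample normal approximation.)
Power ≈ 0.74; the study is underpowered (power < 0.80)

Power calculation (two-sample t-test, normal approximation):
z_β = d · √(n/2) - z_{α/2}
z_β = 0.59 · √(39/2) - 1.960
z_β = 0.59 · 4.416 - 1.960
z_β = 0.645

Power = Φ(z_β) = Φ(0.645) ≈ 0.741

Effect size d = 0.59 is medium by Cohen's convention (0.2/0.5/0.8).

Threshold: power ≥ 0.80 is conventionally adequate.
Power ≈ 0.74 → the study is underpowered (power < 0.80).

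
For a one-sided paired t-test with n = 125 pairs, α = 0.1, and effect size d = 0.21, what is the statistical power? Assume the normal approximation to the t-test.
Power ≈ 0.86

Power calculation (paired t-test, normal approximation):
z_β = d · √n - z_α
z_β = 0.21 · √125 - 1.282
z_β = 0.21 · 11.180 - 1.282
z_β = 1.066

Power = Φ(z_β) = Φ(1.066) ≈ 0.857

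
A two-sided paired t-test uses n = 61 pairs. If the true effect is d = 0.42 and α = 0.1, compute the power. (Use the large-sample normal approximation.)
Power ≈ 0.95

Power calculation (paired t-test, normal approximation):
z_β = d · √n - z_{α/2}
z_β = 0.42 · √61 - 1.645
z_β = 0.42 · 7.810 - 1.645
z_β = 1.635

Power = Φ(z_β) = Φ(1.635) ≈ 0.949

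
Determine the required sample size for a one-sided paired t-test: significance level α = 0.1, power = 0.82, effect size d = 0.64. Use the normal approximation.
n = 12 pairs

Sample size formula (paired t-test, normal approximation):
n = ((z_α + z_β) / d)²

z_α = 1.282 (for α = 0.1, one-sided)
z_β = 0.915 (for power = 0.82)
d = 0.64

n = ((1.282 + 0.915) / 0.64)²
n = (3.433)²
n ≈ 11.79
Round up to the next whole number: n = 12 pairs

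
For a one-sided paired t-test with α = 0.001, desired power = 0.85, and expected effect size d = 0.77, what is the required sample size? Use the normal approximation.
n = 29 pairs

Sample size formula (paired t-test, normal approximation):
n = ((z_α + z_β) / d)²

z_α = 3.090 (for α = 0.001, one-sided)
z_β = 1.036 (for power = 0.85)
d = 0.77

n = ((3.090 + 1.036) / 0.77)²
n = (5.358)²
n ≈ 28.71
Round up to the next whole number: n = 29 pairs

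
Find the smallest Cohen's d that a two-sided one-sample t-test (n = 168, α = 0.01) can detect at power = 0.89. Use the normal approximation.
d ≈ 0.29

Minimum detectable effect (one-sample t-test, normal approximation):
d = (z_{α/2} + z_β) / √n
d = (2.576 + 1.227) / √168
d = 3.802 / 12.961
d ≈ 0.29

By Cohen's convention (0.2 small / 0.5 medium / 0.8 large): small effect.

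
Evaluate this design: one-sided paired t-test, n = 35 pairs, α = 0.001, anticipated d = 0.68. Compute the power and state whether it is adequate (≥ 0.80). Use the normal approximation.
Power ≈ 0.82; the study is adequately powered (power ≥ 0.80)

Power calculation (paired t-test, normal approximation):
z_β = d · √n - z_α
z_β = 0.68 · √35 - 3.090
z_β = 0.68 · 5.916 - 3.090
z_β = 0.933

Power = Φ(z_β) = Φ(0.933) ≈ 0.825

Effect size d = 0.68 is medium by Cohen's convention (0.2/0.5/0.8).

Threshold: power ≥ 0.80 is conventionally adequate.
Power ≈ 0.82 → the study is adequately powered (power ≥ 0.80).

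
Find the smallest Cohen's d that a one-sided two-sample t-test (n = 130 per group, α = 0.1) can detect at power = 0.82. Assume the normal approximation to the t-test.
d ≈ 0.27

Minimum detectable effect (two-sample t-test, normal approximation):
d = (z_α + z_β) / √(n/2)
d = (1.282 + 0.915) / √(130/2)
d = 2.197 / 8.062
d ≈ 0.27

By Cohen's convention (0.2 small / 0.5 medium / 0.8 large): small effect.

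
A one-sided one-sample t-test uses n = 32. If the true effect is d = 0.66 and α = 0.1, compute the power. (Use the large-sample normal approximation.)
Power ≈ 0.99

Power calculation (one-sample t-test, normal approximation):
z_β = d · √n - z_α
z_β = 0.66 · √32 - 1.282
z_β = 0.66 · 5.657 - 1.282
z_β = 2.452

Power = Φ(z_β) = Φ(2.452) ≈ 0.993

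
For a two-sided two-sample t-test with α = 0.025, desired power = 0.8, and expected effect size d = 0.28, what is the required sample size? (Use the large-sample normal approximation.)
n = 243 per group

Sample size formula (two-sample t-test, normal approximation):
n = 2 · ((z_{α/2} + z_β) / d)²

z_{α/2} = 2.241 (for α = 0.025, two-sided)
z_β = 0.842 (for power = 0.8)
d = 0.28

n = 2 · ((2.241 + 0.842) / 0.28)²
n = 2 · (11.011)²
n ≈ 242.48
Round up to the next whole number: n = 243 per group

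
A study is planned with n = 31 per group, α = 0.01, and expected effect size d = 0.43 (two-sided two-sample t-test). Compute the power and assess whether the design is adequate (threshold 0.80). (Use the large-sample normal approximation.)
Power ≈ 0.19; the study is underpowered (power < 0.80)

Power calculation (two-sample t-test, normal approximation):
z_β = d · √(n/2) - z_{α/2}
z_β = 0.43 · √(31/2) - 2.576
z_β = 0.43 · 3.937 - 2.576
z_β = -0.883

Power = Φ(z_β) = Φ(-0.883) ≈ 0.189

Effect size d = 0.43 is small by Cohen's convention (0.2/0.5/0.8).

Threshold: power ≥ 0.80 is conventionally adequate.
Power ≈ 0.19 → the study is underpowered (power < 0.80).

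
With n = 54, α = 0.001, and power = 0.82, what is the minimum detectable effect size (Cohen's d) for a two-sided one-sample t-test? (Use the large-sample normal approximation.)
d ≈ 0.57

Minimum detectable effect (one-sample t-test, normal approximation):
d = (z_{α/2} + z_β) / √n
d = (3.291 + 0.915) / √54
d = 4.206 / 7.348
d ≈ 0.57

By Cohen's convention (0.2 small / 0.5 medium / 0.8 large): medium effect.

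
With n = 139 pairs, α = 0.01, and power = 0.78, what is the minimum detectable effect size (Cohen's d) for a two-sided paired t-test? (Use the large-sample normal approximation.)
d ≈ 0.28

Minimum detectable effect (paired t-test, normal approximation):
d = (z_{α/2} + z_β) / √n
d = (2.576 + 0.772) / √139
d = 3.348 / 11.790
d ≈ 0.28

By Cohen's convention (0.2 small / 0.5 medium / 0.8 large): small effect.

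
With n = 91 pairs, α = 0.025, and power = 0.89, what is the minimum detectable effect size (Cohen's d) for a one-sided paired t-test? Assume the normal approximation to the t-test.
d ≈ 0.33

Minimum detectable effect (paired t-test, normal approximation):
d = (z_α + z_β) / √n
d = (1.960 + 1.227) / √91
d = 3.186 / 9.539
d ≈ 0.33

By Cohen's convention (0.2 small / 0.5 medium / 0.8 large): small effect.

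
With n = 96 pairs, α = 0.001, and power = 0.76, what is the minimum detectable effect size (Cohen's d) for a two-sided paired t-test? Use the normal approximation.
d ≈ 0.41

Minimum detectable effect (paired t-test, normal approximation):
d = (z_{α/2} + z_β) / √n
d = (3.291 + 0.706) / √96
d = 3.997 / 9.798
d ≈ 0.41

By Cohen's convention (0.2 small / 0.5 medium / 0.8 large): small effect.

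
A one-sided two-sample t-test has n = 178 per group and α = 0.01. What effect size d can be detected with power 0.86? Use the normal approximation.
d ≈ 0.36

Minimum detectable effect (two-sample t-test, normal approximation):
d = (z_α + z_β) / √(n/2)
d = (2.326 + 1.080) / √(178/2)
d = 3.407 / 9.434
d ≈ 0.36

By Cohen's convention (0.2 small / 0.5 medium / 0.8 large): small effect.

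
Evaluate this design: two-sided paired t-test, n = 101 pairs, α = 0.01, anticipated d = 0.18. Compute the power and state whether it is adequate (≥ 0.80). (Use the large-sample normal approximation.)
Power ≈ 0.22; the study is underpowered (power < 0.80)

Power calculation (paired t-test, normal approximation):
z_β = d · √n - z_{α/2}
z_β = 0.18 · √101 - 2.576
z_β = 0.18 · 10.050 - 2.576
z_β = -0.767

Power = Φ(z_β) = Φ(-0.767) ≈ 0.222

Effect size d = 0.18 is very small by Cohen's convention (0.2/0.5/0.8).

Threshold: power ≥ 0.80 is conventionally adequate.
Power ≈ 0.22 → the study is underpowered (power < 0.80).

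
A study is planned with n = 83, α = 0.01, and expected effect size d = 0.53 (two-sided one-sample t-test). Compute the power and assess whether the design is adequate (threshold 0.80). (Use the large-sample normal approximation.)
Power ≈ 0.99; the study is adequately powered (power ≥ 0.80)

Power calculation (one-sample t-test, normal approximation):
z_β = d · √n - z_{α/2}
z_β = 0.53 · √83 - 2.576
z_β = 0.53 · 9.110 - 2.576
z_β = 2.253

Power = Φ(z_β) = Φ(2.253) ≈ 0.988

Effect size d = 0.53 is medium by Cohen's convention (0.2/0.5/0.8).

Threshold: power ≥ 0.80 is conventionally adequate.
Power ≈ 0.99 → the study is adequately powered (power ≥ 0.80).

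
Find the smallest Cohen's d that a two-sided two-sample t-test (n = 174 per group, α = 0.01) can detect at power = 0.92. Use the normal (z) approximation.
d ≈ 0.43

Minimum detectable effect (two-sample t-test, normal approximation):
d = (z_{α/2} + z_β) / √(n/2)
d = (2.576 + 1.405) / √(174/2)
d = 3.981 / 9.327
d ≈ 0.43

By Cohen's convention (0.2 small / 0.5 medium / 0.8 large): small effect.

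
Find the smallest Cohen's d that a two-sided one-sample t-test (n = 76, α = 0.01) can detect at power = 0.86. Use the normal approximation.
d ≈ 0.42

Minimum detectable effect (one-sample t-test, normal approximation):
d = (z_{α/2} + z_β) / √n
d = (2.576 + 1.080) / √76
d = 3.656 / 8.718
d ≈ 0.42

By Cohen's convention (0.2 small / 0.5 medium / 0.8 large): small effect.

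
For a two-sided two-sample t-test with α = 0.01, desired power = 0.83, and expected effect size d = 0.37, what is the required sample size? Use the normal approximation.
n = 183 per group

Sample size formula (two-sample t-test, normal approximation):
n = 2 · ((z_{α/2} + z_β) / d)²

z_{α/2} = 2.576 (for α = 0.01, two-sided)
z_β = 0.954 (for power = 0.83)
d = 0.37

n = 2 · ((2.576 + 0.954) / 0.37)²
n = 2 · (9.541)²
n ≈ 182.06
Round up to the next whole number: n = 183 per group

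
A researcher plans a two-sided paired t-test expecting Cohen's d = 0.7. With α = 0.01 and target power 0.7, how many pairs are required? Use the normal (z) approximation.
n = 20 pairs

Sample size formula (paired t-test, normal approximation):
n = ((z_{α/2} + z_β) / d)²

z_{α/2} = 2.576 (for α = 0.01, two-sided)
z_β = 0.524 (for power = 0.7)
d = 0.7

n = ((2.576 + 0.524) / 0.7)²
n = (4.429)²
n ≈ 19.62
Round up to the next whole number: n = 20 pairs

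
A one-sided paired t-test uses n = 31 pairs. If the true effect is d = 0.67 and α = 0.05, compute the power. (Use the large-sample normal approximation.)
Power ≈ 0.98

Power calculation (paired t-test, normal approximation):
z_β = d · √n - z_α
z_β = 0.67 · √31 - 1.645
z_β = 0.67 · 5.568 - 1.645
z_β = 2.086

Power = Φ(z_β) = Φ(2.086) ≈ 0.981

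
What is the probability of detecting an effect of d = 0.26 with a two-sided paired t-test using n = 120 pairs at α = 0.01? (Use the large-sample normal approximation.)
Power ≈ 0.61

Power calculation (paired t-test, normal approximation):
z_β = d · √n - z_{α/2}
z_β = 0.26 · √120 - 2.576
z_β = 0.26 · 10.954 - 2.576
z_β = 0.272

Power = Φ(z_β) = Φ(0.272) ≈ 0.607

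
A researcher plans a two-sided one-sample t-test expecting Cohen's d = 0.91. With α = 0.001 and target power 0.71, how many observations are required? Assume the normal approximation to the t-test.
n = 18

Sample size formula (one-sample t-test, normal approximation):
n = ((z_{α/2} + z_β) / d)²

z_{α/2} = 3.291 (for α = 0.001, two-sided)
z_β = 0.553 (for power = 0.71)
d = 0.91

n = ((3.291 + 0.553) / 0.91)²
n = (4.224)²
n ≈ 17.84
Round up to the next whole number: n = 18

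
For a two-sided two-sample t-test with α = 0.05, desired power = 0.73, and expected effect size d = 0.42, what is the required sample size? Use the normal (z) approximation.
n = 76 per group

Sample size formula (two-sample t-test, normal approximation):
n = 2 · ((z_{α/2} + z_β) / d)²

z_{α/2} = 1.960 (for α = 0.05, two-sided)
z_β = 0.613 (for power = 0.73)
d = 0.42

n = 2 · ((1.960 + 0.613) / 0.42)²
n = 2 · (6.126)²
n ≈ 75.06
Round up to the next whole number: n = 76 per group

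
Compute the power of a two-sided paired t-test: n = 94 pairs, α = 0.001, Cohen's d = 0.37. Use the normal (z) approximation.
Power ≈ 0.62

Power calculation (paired t-test, normal approximation):
z_β = d · √n - z_{α/2}
z_β = 0.37 · √94 - 3.291
z_β = 0.37 · 9.695 - 3.291
z_β = 0.297

Power = Φ(z_β) = Φ(0.297) ≈ 0.617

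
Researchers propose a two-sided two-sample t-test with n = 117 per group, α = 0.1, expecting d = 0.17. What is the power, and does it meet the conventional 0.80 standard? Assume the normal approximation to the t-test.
Power ≈ 0.37; the study is underpowered (power < 0.80)

Power calculation (two-sample t-test, normal approximation):
z_β = d · √(n/2) - z_{α/2}
z_β = 0.17 · √(117/2) - 1.645
z_β = 0.17 · 7.649 - 1.645
z_β = -0.345

Power = Φ(z_β) = Φ(-0.345) ≈ 0.365

Effect size d = 0.17 is very small by Cohen's convention (0.2/0.5/0.8).

Threshold: power ≥ 0.80 is conventionally adequate.
Power ≈ 0.37 → the study is underpowered (power < 0.80).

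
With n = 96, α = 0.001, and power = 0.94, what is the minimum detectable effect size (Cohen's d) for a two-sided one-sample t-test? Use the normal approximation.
d ≈ 0.49

Minimum detectable effect (one-sample t-test, normal approximation):
d = (z_{α/2} + z_β) / √n
d = (3.291 + 1.555) / √96
d = 4.845 / 9.798
d ≈ 0.49

By Cohen's convention (0.2 small / 0.5 medium / 0.8 large): small effect.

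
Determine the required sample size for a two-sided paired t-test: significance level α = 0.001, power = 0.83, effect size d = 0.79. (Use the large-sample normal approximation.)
n = 29 pairs

Sample size formula (paired t-test, normal approximation):
n = ((z_{α/2} + z_β) / d)²

z_{α/2} = 3.291 (for α = 0.001, two-sided)
z_β = 0.954 (for power = 0.83)
d = 0.79

n = ((3.291 + 0.954) / 0.79)²
n = (5.373)²
n ≈ 28.87
Round up to the next whole number: n = 29 pairs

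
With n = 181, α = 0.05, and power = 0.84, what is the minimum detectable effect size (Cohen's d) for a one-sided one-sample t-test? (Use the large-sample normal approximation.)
d ≈ 0.20

Minimum detectable effect (one-sample t-test, normal approximation):
d = (z_α + z_β) / √n
d = (1.645 + 0.994) / √181
d = 2.639 / 13.454
d ≈ 0.20

By Cohen's convention (0.2 small / 0.5 medium / 0.8 large): small effect.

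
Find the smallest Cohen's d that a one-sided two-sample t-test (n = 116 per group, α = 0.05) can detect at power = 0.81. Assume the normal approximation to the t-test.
d ≈ 0.33

Minimum detectable effect (two-sample t-test, normal approximation):
d = (z_α + z_β) / √(n/2)
d = (1.645 + 0.878) / √(116/2)
d = 2.523 / 7.616
d ≈ 0.33

By Cohen's convention (0.2 small / 0.5 medium / 0.8 large): small effect.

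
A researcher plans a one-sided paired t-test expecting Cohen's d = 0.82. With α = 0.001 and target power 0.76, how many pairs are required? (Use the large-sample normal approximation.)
n = 22 pairs

Sample size formula (paired t-test, normal approximation):
n = ((z_α + z_β) / d)²

z_α = 3.090 (for α = 0.001, one-sided)
z_β = 0.706 (for power = 0.76)
d = 0.82

n = ((3.090 + 0.706) / 0.82)²
n = (4.629)²
n ≈ 21.43
Round up to the next whole number: n = 22 pairs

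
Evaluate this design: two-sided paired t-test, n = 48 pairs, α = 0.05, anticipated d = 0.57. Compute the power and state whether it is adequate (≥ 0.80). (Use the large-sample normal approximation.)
Power ≈ 0.98; the study is adequately powered (power ≥ 0.80)

Power calculation (paired t-test, normal approximation):
z_β = d · √n - z_{α/2}
z_β = 0.57 · √48 - 1.960
z_β = 0.57 · 6.928 - 1.960
z_β = 1.989

Power = Φ(z_β) = Φ(1.989) ≈ 0.977

Effect size d = 0.57 is medium by Cohen's convention (0.2/0.5/0.8).

Threshold: power ≥ 0.80 is conventionally adequate.
Power ≈ 0.98 → the study is adequately powered (power ≥ 0.80).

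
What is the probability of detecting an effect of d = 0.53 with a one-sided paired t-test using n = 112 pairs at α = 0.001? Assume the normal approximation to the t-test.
Power ≈ 0.99

Power calculation (paired t-test, normal approximation):
z_β = d · √n - z_α
z_β = 0.53 · √112 - 3.090
z_β = 0.53 · 10.583 - 3.090
z_β = 2.519

Power = Φ(z_β) = Φ(2.519) ≈ 0.994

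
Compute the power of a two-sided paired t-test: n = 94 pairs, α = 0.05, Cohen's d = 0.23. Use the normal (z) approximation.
Power ≈ 0.61

Power calculation (paired t-test, normal approximation):
z_β = d · √n - z_{α/2}
z_β = 0.23 · √94 - 1.960
z_β = 0.23 · 9.695 - 1.960
z_β = 0.270

Power = Φ(z_β) = Φ(0.270) ≈ 0.606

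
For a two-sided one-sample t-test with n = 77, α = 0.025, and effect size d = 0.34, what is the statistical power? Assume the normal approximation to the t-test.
Power ≈ 0.77

Power calculation (one-sample t-test, normal approximation):
z_β = d · √n - z_{α/2}
z_β = 0.34 · √77 - 2.241
z_β = 0.34 · 8.775 - 2.241
z_β = 0.742

Power = Φ(z_β) = Φ(0.742) ≈ 0.771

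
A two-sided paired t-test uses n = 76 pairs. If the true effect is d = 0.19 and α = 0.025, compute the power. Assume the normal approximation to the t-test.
Power ≈ 0.28

Power calculation (paired t-test, normal approximation):
z_β = d · √n - z_{α/2}
z_β = 0.19 · √76 - 2.241
z_β = 0.19 · 8.718 - 2.241
z_β = -0.585

Power = Φ(z_β) = Φ(-0.585) ≈ 0.279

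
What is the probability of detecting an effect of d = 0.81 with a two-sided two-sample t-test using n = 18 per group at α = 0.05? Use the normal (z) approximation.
Power ≈ 0.68

Power calculation (two-sample t-test, normal approximation):
z_β = d · √(n/2) - z_{α/2}
z_β = 0.81 · √(18/2) - 1.960
z_β = 0.81 · 3.000 - 1.960
z_β = 0.470

Power = Φ(z_β) = Φ(0.470) ≈ 0.681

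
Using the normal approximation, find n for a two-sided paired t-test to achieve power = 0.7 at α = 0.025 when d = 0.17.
n = 265 pairs

Sample size formula (paired t-test, normal approximation):
n = ((z_{α/2} + z_β) / d)²

z_{α/2} = 2.241 (for α = 0.025, two-sided)
z_β = 0.524 (for power = 0.7)
d = 0.17

n = ((2.241 + 0.524) / 0.17)²
n = (16.265)²
n ≈ 264.55
Round up to the next whole number: n = 265 pairs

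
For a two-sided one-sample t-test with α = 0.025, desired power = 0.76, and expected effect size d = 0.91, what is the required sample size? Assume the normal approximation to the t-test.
n = 11

Sample size formula (one-sample t-test, normal approximation):
n = ((z_{α/2} + z_β) / d)²

z_{α/2} = 2.241 (for α = 0.025, two-sided)
z_β = 0.706 (for power = 0.76)
d = 0.91

n = ((2.241 + 0.706) / 0.91)²
n = (3.238)²
n ≈ 10.48
Round up to the next whole number: n = 11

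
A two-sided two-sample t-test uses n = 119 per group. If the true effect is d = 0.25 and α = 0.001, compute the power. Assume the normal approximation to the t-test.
Power ≈ 0.09

Power calculation (two-sample t-test, normal approximation):
z_β = d · √(n/2) - z_{α/2}
z_β = 0.25 · √(119/2) - 3.291
z_β = 0.25 · 7.714 - 3.291
z_β = -1.362

Power = Φ(z_β) = Φ(-1.362) ≈ 0.087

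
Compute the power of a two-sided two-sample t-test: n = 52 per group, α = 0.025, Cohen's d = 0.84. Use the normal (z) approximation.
Power ≈ 0.98

Power calculation (two-sample t-test, normal approximation):
z_β = d · √(n/2) - z_{α/2}
z_β = 0.84 · √(52/2) - 2.241
z_β = 0.84 · 5.099 - 2.241
z_β = 2.042

Power = Φ(z_β) = Φ(2.042) ≈ 0.979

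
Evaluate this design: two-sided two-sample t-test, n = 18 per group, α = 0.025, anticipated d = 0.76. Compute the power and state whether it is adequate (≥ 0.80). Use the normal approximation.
Power ≈ 0.52; the study is underpowered (power < 0.80)

Power calculation (two-sample t-test, normal approximation):
z_β = d · √(n/2) - z_{α/2}
z_β = 0.76 · √(18/2) - 2.241
z_β = 0.76 · 3.000 - 2.241
z_β = 0.039

Power = Φ(z_β) = Φ(0.039) ≈ 0.515

Effect size d = 0.76 is medium by Cohen's convention (0.2/0.5/0.8).

Threshold: power ≥ 0.80 is conventionally adequate.
Power ≈ 0.52 → the study is underpowered (power < 0.80).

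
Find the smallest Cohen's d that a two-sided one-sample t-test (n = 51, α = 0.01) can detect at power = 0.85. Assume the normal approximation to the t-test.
d ≈ 0.51

Minimum detectable effect (one-sample t-test, normal approximation):
d = (z_{α/2} + z_β) / √n
d = (2.576 + 1.036) / √51
d = 3.612 / 7.141
d ≈ 0.51

By Cohen's convention (0.2 small / 0.5 medium / 0.8 large): medium effect.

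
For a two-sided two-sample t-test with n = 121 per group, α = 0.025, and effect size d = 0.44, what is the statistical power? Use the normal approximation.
Power ≈ 0.88

Power calculation (two-sample t-test, normal approximation):
z_β = d · √(n/2) - z_{α/2}
z_β = 0.44 · √(121/2) - 2.241
z_β = 0.44 · 7.778 - 2.241
z_β = 1.181

Power = Φ(z_β) = Φ(1.181) ≈ 0.881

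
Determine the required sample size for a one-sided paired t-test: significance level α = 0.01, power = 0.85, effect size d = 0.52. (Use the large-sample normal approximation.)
n = 42 pairs

Sample size formula (paired t-test, normal approximation):
n = ((z_α + z_β) / d)²

z_α = 2.326 (for α = 0.01, one-sided)
z_β = 1.036 (for power = 0.85)
d = 0.52

n = ((2.326 + 1.036) / 0.52)²
n = (6.465)²
n ≈ 41.80
Round up to the next whole number: n = 42 pairs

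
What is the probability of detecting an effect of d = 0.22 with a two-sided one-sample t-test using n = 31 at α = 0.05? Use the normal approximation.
Power ≈ 0.23

Power calculation (one-sample t-test, normal approximation):
z_β = d · √n - z_{α/2}
z_β = 0.22 · √31 - 1.960
z_β = 0.22 · 5.568 - 1.960
z_β = -0.735

Power = Φ(z_β) = Φ(-0.735) ≈ 0.231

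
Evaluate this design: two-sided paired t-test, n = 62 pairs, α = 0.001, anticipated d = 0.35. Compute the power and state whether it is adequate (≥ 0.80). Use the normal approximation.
Power ≈ 0.30; the study is underpowered (power < 0.80)

Power calculation (paired t-test, normal approximation):
z_β = d · √n - z_{α/2}
z_β = 0.35 · √62 - 3.291
z_β = 0.35 · 7.874 - 3.291
z_β = -0.535

Power = Φ(z_β) = Φ(-0.535) ≈ 0.296

Effect size d = 0.35 is small by Cohen's convention (0.2/0.5/0.8).

Threshold: power ≥ 0.80 is conventionally adequate.
Power ≈ 0.30 → the study is underpowered (power < 0.80).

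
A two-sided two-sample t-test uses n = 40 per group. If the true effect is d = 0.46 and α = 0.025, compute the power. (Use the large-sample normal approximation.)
Power ≈ 0.43

Power calculation (two-sample t-test, normal approximation):
z_β = d · √(n/2) - z_{α/2}
z_β = 0.46 · √(40/2) - 2.241
z_β = 0.46 · 4.472 - 2.241
z_β = -0.184

Power = Φ(z_β) = Φ(-0.184) ≈ 0.427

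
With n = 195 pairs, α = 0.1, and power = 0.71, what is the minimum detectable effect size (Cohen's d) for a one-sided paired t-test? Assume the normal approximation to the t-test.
d ≈ 0.13

Minimum detectable effect (paired t-test, normal approximation):
d = (z_α + z_β) / √n
d = (1.282 + 0.553) / √195
d = 1.835 / 13.964
d ≈ 0.13

By Cohen's convention (0.2 small / 0.5 medium / 0.8 large): very small effect.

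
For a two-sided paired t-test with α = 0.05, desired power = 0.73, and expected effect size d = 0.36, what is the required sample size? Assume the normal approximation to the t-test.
n = 52 pairs

Sample size formula (paired t-test, normal approximation):
n = ((z_{α/2} + z_β) / d)²

z_{α/2} = 1.960 (for α = 0.05, two-sided)
z_β = 0.613 (for power = 0.73)
d = 0.36

n = ((1.960 + 0.613) / 0.36)²
n = (7.147)²
n ≈ 51.08
Round up to the next whole number: n = 52 pairs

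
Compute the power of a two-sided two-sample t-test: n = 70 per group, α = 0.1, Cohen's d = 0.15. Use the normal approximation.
Power ≈ 0.22

Power calculation (two-sample t-test, normal approximation):
z_β = d · √(n/2) - z_{α/2}
z_β = 0.15 · √(70/2) - 1.645
z_β = 0.15 · 5.916 - 1.645
z_β = -0.757

Power = Φ(z_β) = Φ(-0.757) ≈ 0.224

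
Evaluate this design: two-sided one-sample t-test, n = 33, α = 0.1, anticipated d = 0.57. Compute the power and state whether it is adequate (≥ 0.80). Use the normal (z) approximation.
Power ≈ 0.95; the study is adequately powered (power ≥ 0.80)

Power calculation (one-sample t-test, normal approximation):
z_β = d · √n - z_{α/2}
z_β = 0.57 · √33 - 1.645
z_β = 0.57 · 5.745 - 1.645
z_β = 1.630

Power = Φ(z_β) = Φ(1.630) ≈ 0.948

Effect size d = 0.57 is medium by Cohen's convention (0.2/0.5/0.8).

Threshold: power ≥ 0.80 is conventionally adequate.
Power ≈ 0.95 → the study is adequately powered (power ≥ 0.80).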